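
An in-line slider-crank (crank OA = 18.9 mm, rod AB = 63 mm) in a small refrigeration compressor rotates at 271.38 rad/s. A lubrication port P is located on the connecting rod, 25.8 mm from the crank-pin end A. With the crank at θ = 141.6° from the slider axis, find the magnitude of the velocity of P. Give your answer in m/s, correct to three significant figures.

ω = 271.4 rad/s.  Crank-pin speed |V_A| = rω = 5.1291 m/s, perpendicular to OA.
Rod angle: sinφ = −(r/L) sinθ ⇒ φ = -10.740°; ω_rod = −rω cosθ/√(L²−r²sin²θ) = +64.941 rad/s.
V_P = V_A + ω_rod × AP, with AP = 0.0258 m along the rod.
Components: V_Px = −rω sinθ − a·ω_rod·sinφ = -2.8737 m/s;  V_Py = rω cosθ + a·ω_rod·cosφ = -2.3735 m/s.
|V_P| = √(V_Px² + V_Py²) = 3.7271 m/s.

3.73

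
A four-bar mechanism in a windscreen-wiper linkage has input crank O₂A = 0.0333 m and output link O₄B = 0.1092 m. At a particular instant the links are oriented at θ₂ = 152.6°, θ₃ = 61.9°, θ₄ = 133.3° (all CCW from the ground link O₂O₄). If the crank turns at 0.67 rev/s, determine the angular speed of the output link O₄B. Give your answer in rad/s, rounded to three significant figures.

1.35

ω₂ = 4.21 rad/s (from 0.67 rev/s).
Differentiating the loop-closure r₂e^{iθ₂}+r₃e^{iθ₃}=r₁+r₄e^{iθ₄} gives r₂ω₂e^{iθ₂}+r₃ω₃e^{iθ₃}=r₄ω₄e^{iθ₄}.
Eliminating the other unknown: ω₄ = r₂ω₂ sin(θ₂−θ₃) / [r₄ sin(θ₄−θ₃)].
Numerator sine = +0.99993; denominator sine = +0.94777.
Result = 0.0333·4.21·(+0.99993) / (0.1092·(+0.94777)) = +1.3544 rad/s; magnitude 1.3544 rad/s.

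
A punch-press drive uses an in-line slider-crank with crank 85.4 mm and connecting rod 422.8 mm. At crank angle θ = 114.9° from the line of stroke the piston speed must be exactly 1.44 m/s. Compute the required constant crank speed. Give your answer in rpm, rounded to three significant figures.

For an in-line slider-crank, |v_piston| = rω|sinθ|·[1 + r cosθ/√(L² − r² sin²θ)].
With r = 0.0854 m, L = 0.4228 m, θ = 114.9°: the bracketed kinematic factor |dx/dθ| = 0.070761 m.
ω = v/|dx/dθ| = 1.44/0.070761 = 20.35 rad/s.
N = 60ω/(2π) = 194.33 rpm.

194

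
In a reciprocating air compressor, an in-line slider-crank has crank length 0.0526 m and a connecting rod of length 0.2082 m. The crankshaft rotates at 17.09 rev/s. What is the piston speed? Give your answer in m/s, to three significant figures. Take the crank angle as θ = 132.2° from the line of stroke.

3.46

ω = 2π·17.1 = 107.4 rad/s
For an in-line slider-crank, x = r cosθ + √(L² − r² sin²θ), so v = −rω sinθ·[1 + r cosθ/√(L² − r² sin²θ)].
With r = 0.0526 m, L = 0.2082 m, θ = 132.2°: √(L² − r² sin²θ) = 0.20452 m.
v = −0.0526·107.4·0.74080·[1 + 0.0526·-0.67172/0.20452] = -3.4613 m/s.
|v| = 3.4613 m/s.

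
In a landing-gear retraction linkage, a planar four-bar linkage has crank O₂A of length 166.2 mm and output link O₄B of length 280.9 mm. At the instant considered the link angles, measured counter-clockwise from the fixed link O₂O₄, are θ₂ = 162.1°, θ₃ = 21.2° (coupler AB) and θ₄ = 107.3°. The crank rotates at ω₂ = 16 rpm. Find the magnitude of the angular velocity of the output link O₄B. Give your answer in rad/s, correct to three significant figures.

0.627

ω₂ = 1.676 rad/s (from 16 rpm).
Differentiating the loop-closure r₂e^{iθ₂}+r₃e^{iθ₃}=r₁+r₄e^{iθ₄} gives r₂ω₂e^{iθ₂}+r₃ω₃e^{iθ₃}=r₄ω₄e^{iθ₄}.
Eliminating the other unknown: ω₄ = r₂ω₂ sin(θ₂−θ₃) / [r₄ sin(θ₄−θ₃)].
Numerator sine = +0.63068; denominator sine = +0.99768.
Result = 0.1662·1.676·(+0.63068) / (0.2809·(+0.99768)) = +0.62667 rad/s; magnitude 0.62667 rad/s.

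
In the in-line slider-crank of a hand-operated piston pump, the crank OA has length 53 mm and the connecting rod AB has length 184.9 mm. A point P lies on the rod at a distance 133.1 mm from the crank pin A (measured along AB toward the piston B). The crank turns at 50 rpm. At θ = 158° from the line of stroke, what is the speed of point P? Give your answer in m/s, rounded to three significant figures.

0.111

ω = 5.236 rad/s.  Crank-pin speed |V_A| = rω = 0.27751 m/s, perpendicular to OA.
Rod angle: sinφ = −(r/L) sinθ ⇒ φ = -6.164°; ω_rod = −rω cosθ/√(L²−r²sin²θ) = +1.3997 rad/s.
V_P = V_A + ω_rod × AP, with AP = 0.1331 m along the rod.
Components: V_Px = −rω sinθ − a·ω_rod·sinφ = -0.083952 m/s;  V_Py = rω cosθ + a·ω_rod·cosφ = -0.072083 m/s.
|V_P| = √(V_Px² + V_Py²) = 0.11065 m/s.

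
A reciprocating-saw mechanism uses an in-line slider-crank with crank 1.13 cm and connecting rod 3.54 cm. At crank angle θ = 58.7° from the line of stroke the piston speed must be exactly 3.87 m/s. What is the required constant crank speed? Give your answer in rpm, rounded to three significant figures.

For an in-line slider-crank, |v_piston| = rω|sinθ|·[1 + r cosθ/√(L² − r² sin²θ)].
With r = 0.0113 m, L = 0.0354 m, θ = 58.7°: the bracketed kinematic factor |dx/dθ| = 0.01132 m.
ω = v/|dx/dθ| = 3.87/0.01132 = 341.88 rad/s.
N = 60ω/(2π) = 3264.7 rpm.

3260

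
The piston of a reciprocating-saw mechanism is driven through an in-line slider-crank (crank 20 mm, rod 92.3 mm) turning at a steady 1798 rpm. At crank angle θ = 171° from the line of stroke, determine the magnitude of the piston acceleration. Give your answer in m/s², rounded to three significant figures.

554

ω = 2π·1798/60 = 188.3 rad/s
x(θ) = r cosθ + √(L² − r² sin²θ); with ω constant, a = ω²·d²x/dθ².
d²x/dθ² = −r cosθ − r²(cos2θ)/√u − r⁴ sin²2θ/(4u^{3/2}),  u = L² − r² sin²θ = 0.0085095 m².
Substituting r = 0.02 m, L = 0.0923 m, θ = 171°: d²x/dθ² = +0.015625 m.
a = ω²·d²x/dθ² = (188.3)²·(+0.015625) = +553.93 m/s²;  |a| = 553.93 m/s².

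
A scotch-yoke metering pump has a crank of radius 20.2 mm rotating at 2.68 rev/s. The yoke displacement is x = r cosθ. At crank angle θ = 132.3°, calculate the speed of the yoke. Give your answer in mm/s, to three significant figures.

ω = 16.84 rad/s (from 2.68 rev/s).
x = r cosθ ⇒ ẋ = −rω sinθ.
|v| = rω|sinθ| = 0.0202·16.84·|sin 132.3°| = 0.25158 m/s = 251.58 mm/s.

252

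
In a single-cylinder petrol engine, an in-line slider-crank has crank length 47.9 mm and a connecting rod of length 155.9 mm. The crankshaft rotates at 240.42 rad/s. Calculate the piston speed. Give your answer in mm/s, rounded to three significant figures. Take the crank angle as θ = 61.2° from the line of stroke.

ω = 240.4 rad/s
For an in-line slider-crank, x = r cosθ + √(L² − r² sin²θ), so v = −rω sinθ·[1 + r cosθ/√(L² − r² sin²θ)].
With r = 0.0479 m, L = 0.1559 m, θ = 61.2°: √(L² − r² sin²θ) = 0.15014 m.
v = −0.0479·240.4·0.87631·[1 + 0.0479·0.48175/0.15014] = -11.643 m/s.
|v| = 11.643 m/s = 11643 mm/s.

11600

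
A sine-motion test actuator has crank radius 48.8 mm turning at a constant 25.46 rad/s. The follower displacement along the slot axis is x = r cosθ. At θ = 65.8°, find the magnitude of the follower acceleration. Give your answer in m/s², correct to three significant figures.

13.0

ω = 25.46 rad/s
x = r cosθ ⇒ ẍ = −rω² cosθ (ω constant).
|a| = rω²|cosθ| = 0.0488·(25.46)²·|cos 65.8°| = 12.967 m/s².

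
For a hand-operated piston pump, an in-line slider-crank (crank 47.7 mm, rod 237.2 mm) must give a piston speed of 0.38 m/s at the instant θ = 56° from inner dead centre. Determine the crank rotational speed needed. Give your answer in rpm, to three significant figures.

82.4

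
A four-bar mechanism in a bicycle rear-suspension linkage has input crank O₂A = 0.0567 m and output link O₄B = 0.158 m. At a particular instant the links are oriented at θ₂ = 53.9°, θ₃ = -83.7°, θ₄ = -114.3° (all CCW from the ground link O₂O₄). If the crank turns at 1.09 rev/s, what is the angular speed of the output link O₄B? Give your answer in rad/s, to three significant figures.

3.26

ω₂ = 6.849 rad/s (from 1.09 rev/s).
Differentiating the loop-closure r₂e^{iθ₂}+r₃e^{iθ₃}=r₁+r₄e^{iθ₄} gives r₂ω₂e^{iθ₂}+r₃ω₃e^{iθ₃}=r₄ω₄e^{iθ₄}.
Eliminating the other unknown: ω₄ = r₂ω₂ sin(θ₂−θ₃) / [r₄ sin(θ₄−θ₃)].
Numerator sine = +0.67430; denominator sine = -0.50904.
Result = 0.0567·6.849·(+0.67430) / (0.158·(-0.50904)) = -3.2556 rad/s; magnitude 3.2556 rad/s.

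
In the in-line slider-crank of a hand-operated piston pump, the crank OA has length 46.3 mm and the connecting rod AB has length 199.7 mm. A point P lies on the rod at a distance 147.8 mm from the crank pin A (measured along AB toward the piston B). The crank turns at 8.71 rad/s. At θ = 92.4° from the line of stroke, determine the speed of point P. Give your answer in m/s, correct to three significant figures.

0.400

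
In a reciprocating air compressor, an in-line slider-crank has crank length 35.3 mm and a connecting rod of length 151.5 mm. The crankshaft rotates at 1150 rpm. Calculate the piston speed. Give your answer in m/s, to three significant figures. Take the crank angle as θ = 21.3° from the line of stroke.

ω = 2π·1150/60 = 120.4 rad/s
For an in-line slider-crank, x = r cosθ + √(L² − r² sin²θ), so v = −rω sinθ·[1 + r cosθ/√(L² − r² sin²θ)].
With r = 0.0353 m, L = 0.1515 m, θ = 21.3°: √(L² − r² sin²θ) = 0.15096 m.
v = −0.0353·120.4·0.36325·[1 + 0.0353·0.93169/0.15096] = -1.8807 m/s.
|v| = 1.8807 m/s.

1.88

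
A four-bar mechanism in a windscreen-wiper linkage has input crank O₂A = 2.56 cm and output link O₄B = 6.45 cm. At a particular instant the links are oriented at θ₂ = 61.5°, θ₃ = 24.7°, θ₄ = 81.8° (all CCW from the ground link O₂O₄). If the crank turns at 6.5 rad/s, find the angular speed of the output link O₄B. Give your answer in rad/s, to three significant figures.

1.84

ω₂ = 6.5 rad/s
Differentiating the loop-closure r₂e^{iθ₂}+r₃e^{iθ₃}=r₁+r₄e^{iθ₄} gives r₂ω₂e^{iθ₂}+r₃ω₃e^{iθ₃}=r₄ω₄e^{iθ₄}.
Eliminating the other unknown: ω₄ = r₂ω₂ sin(θ₂−θ₃) / [r₄ sin(θ₄−θ₃)].
Numerator sine = +0.59902; denominator sine = +0.83962.
Result = 0.0256·6.5·(+0.59902) / (0.0645·(+0.83962)) = +1.8406 rad/s; magnitude 1.8406 rad/s.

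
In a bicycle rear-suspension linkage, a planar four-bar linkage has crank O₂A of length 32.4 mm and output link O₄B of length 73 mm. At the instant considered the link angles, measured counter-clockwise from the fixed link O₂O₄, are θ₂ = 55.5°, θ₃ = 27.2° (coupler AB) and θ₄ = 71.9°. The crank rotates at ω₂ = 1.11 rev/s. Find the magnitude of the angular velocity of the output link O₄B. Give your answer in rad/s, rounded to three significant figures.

ω₂ = 6.974 rad/s (from 1.11 rev/s).
Differentiating the loop-closure r₂e^{iθ₂}+r₃e^{iθ₃}=r₁+r₄e^{iθ₄} gives r₂ω₂e^{iθ₂}+r₃ω₃e^{iθ₃}=r₄ω₄e^{iθ₄}.
Eliminating the other unknown: ω₄ = r₂ω₂ sin(θ₂−θ₃) / [r₄ sin(θ₄−θ₃)].
Numerator sine = +0.47409; denominator sine = +0.70339.
Result = 0.0324·6.974·(+0.47409) / (0.073·(+0.70339)) = +2.0863 rad/s; magnitude 2.0863 rad/s.

2.09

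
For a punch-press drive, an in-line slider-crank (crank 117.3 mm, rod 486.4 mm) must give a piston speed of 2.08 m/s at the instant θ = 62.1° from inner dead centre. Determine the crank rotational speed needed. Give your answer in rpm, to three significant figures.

172

For an in-line slider-crank, |v_piston| = rω|sinθ|·[1 + r cosθ/√(L² − r² sin²θ)].
With r = 0.1173 m, L = 0.4864 m, θ = 62.1°: the bracketed kinematic factor |dx/dθ| = 0.11564 m.
ω = v/|dx/dθ| = 2.08/0.11564 = 17.987 rad/s.
N = 60ω/(2π) = 171.76 rpm.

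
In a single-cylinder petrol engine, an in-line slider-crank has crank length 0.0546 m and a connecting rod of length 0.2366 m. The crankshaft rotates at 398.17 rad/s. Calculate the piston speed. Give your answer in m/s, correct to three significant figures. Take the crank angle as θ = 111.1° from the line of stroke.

18.6

ω = 398.2 rad/s
For an in-line slider-crank, x = r cosθ + √(L² − r² sin²θ), so v = −rω sinθ·[1 + r cosθ/√(L² − r² sin²θ)].
With r = 0.0546 m, L = 0.2366 m, θ = 111.1°: √(L² − r² sin²θ) = 0.23105 m.
v = −0.0546·398.2·0.93295·[1 + 0.0546·-0.36000/0.23105] = -18.557 m/s.
|v| = 18.557 m/s.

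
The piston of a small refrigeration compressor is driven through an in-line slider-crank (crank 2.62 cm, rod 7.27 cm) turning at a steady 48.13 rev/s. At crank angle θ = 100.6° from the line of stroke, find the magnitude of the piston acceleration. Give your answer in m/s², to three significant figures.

ω = 2π·48.1 = 302.4 rad/s
x(θ) = r cosθ + √(L² − r² sin²θ); with ω constant, a = ω²·d²x/dθ².
d²x/dθ² = −r cosθ − r²(cos2θ)/√u − r⁴ sin²2θ/(4u^{3/2}),  u = L² − r² sin²θ = 0.00462208 m².
Substituting r = 0.0262 m, L = 0.0727 m, θ = 100.6°: d²x/dθ² = +0.014184 m.
a = ω²·d²x/dθ² = (302.4)²·(+0.014184) = +1297.1 m/s²;  |a| = 1297.1 m/s².

1300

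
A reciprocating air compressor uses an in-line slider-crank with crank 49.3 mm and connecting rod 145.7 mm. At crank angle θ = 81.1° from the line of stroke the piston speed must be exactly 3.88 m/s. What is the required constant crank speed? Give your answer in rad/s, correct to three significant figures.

For an in-line slider-crank, |v_piston| = rω|sinθ|·[1 + r cosθ/√(L² − r² sin²θ)].
With r = 0.0493 m, L = 0.1457 m, θ = 81.1°: the bracketed kinematic factor |dx/dθ| = 0.051412 m.
ω = v/|dx/dθ| = 3.88/0.051412 = 75.469 rad/s.

75.5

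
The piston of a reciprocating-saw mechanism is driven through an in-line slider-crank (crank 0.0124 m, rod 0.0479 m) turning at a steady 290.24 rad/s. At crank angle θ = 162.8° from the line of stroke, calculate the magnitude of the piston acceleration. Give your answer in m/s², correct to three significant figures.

ω = 290.2 rad/s
x(θ) = r cosθ + √(L² − r² sin²θ); with ω constant, a = ω²·d²x/dθ².
d²x/dθ² = −r cosθ − r²(cos2θ)/√u − r⁴ sin²2θ/(4u^{3/2}),  u = L² − r² sin²θ = 0.00228096 m².
Substituting r = 0.0124 m, L = 0.0479 m, θ = 162.8°: d²x/dθ² = +0.0091717 m.
a = ω²·d²x/dθ² = (290.2)²·(+0.0091717) = +772.62 m/s²;  |a| = 772.62 m/s².

773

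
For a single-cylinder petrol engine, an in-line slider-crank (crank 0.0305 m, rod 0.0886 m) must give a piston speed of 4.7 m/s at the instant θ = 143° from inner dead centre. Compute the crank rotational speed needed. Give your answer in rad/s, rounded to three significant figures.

356

For an in-line slider-crank, |v_piston| = rω|sinθ|·[1 + r cosθ/√(L² − r² sin²θ)].
With r = 0.0305 m, L = 0.0886 m, θ = 143°: the bracketed kinematic factor |dx/dθ| = 0.013197 m.
ω = v/|dx/dθ| = 4.7/0.013197 = 356.14 rad/s.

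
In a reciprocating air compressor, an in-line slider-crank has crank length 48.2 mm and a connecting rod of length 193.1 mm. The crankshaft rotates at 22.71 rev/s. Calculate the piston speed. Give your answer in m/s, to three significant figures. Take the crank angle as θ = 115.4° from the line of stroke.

5.53

ω = 2π·22.7 = 142.7 rad/s
For an in-line slider-crank, x = r cosθ + √(L² − r² sin²θ), so v = −rω sinθ·[1 + r cosθ/√(L² − r² sin²θ)].
With r = 0.0482 m, L = 0.1931 m, θ = 115.4°: √(L² − r² sin²θ) = 0.18813 m.
v = −0.0482·142.7·0.90334·[1 + 0.0482·-0.42894/0.18813] = -5.5301 m/s.
|v| = 5.5301 m/s.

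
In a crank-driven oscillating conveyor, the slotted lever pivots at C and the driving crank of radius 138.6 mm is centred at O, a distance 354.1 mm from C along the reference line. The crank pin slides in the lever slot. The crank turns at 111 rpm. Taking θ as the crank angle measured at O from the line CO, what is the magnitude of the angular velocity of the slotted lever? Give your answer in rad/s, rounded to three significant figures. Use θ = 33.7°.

3.08

ω = 11.62 rad/s (from 111 rpm).
Crank pin A relative to C: A = (d + r cosθ, r sinθ); lever angle φ = atan2(r sinθ, d + r cosθ).
Differentiating tanφ: φ̇ = rω(d cosθ + r)/(d² + r² + 2dr cosθ).
d² + r² + 2dr cosθ = |CA|² = 0.226258 m²;  d cosθ + r = +0.43319 m.
|ω_lever| = |0.1386·11.62·+0.43319| / 0.226258 = 3.0846 rad/s.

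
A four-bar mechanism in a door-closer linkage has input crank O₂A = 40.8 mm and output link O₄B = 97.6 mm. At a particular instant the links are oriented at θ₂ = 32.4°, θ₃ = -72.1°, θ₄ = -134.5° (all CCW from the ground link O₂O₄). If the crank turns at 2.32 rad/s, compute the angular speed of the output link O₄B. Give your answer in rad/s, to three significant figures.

1.06

ω₂ = 2.32 rad/s
Differentiating the loop-closure r₂e^{iθ₂}+r₃e^{iθ₃}=r₁+r₄e^{iθ₄} gives r₂ω₂e^{iθ₂}+r₃ω₃e^{iθ₃}=r₄ω₄e^{iθ₄}.
Eliminating the other unknown: ω₄ = r₂ω₂ sin(θ₂−θ₃) / [r₄ sin(θ₄−θ₃)].
Numerator sine = +0.96815; denominator sine = -0.88620.
Result = 0.0408·2.32·(+0.96815) / (0.0976·(-0.88620)) = -1.0595 rad/s; magnitude 1.0595 rad/s.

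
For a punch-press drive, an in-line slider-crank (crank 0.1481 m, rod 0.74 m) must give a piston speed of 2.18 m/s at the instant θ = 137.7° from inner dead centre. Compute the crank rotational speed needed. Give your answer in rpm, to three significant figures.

For an in-line slider-crank, |v_piston| = rω|sinθ|·[1 + r cosθ/√(L² − r² sin²θ)].
With r = 0.1481 m, L = 0.74 m, θ = 137.7°: the bracketed kinematic factor |dx/dθ| = 0.084783 m.
ω = v/|dx/dθ| = 2.18/0.084783 = 25.713 rad/s.
N = 60ω/(2π) = 245.54 rpm.

246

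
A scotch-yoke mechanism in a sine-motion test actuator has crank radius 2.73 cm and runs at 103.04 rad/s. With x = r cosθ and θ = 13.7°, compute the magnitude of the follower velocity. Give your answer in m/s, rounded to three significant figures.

ω = 103 rad/s
x = r cosθ ⇒ ẋ = −rω sinθ.
|v| = rω|sinθ| = 0.0273·103·|sin 13.7°| = 0.66622 m/s.

0.666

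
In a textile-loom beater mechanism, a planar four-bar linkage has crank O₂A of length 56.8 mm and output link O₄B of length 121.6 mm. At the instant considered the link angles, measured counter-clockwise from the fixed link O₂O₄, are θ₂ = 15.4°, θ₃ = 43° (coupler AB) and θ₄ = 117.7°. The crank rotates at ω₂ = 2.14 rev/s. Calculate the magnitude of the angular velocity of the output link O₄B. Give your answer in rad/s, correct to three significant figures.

ω₂ = 13.45 rad/s (from 2.14 rev/s).
Differentiating the loop-closure r₂e^{iθ₂}+r₃e^{iθ₃}=r₁+r₄e^{iθ₄} gives r₂ω₂e^{iθ₂}+r₃ω₃e^{iθ₃}=r₄ω₄e^{iθ₄}.
Eliminating the other unknown: ω₄ = r₂ω₂ sin(θ₂−θ₃) / [r₄ sin(θ₄−θ₃)].
Numerator sine = -0.46330; denominator sine = +0.96456.
Result = 0.0568·13.45·(-0.46330) / (0.1216·(+0.96456)) = -3.0167 rad/s; magnitude 3.0167 rad/s.

3.02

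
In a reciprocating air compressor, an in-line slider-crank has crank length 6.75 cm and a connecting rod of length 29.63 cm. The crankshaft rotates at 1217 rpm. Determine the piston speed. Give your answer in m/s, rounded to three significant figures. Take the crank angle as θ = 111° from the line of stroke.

ω = 2π·1217/60 = 127.4 rad/s
For an in-line slider-crank, x = r cosθ + √(L² − r² sin²θ), so v = −rω sinθ·[1 + r cosθ/√(L² − r² sin²θ)].
With r = 0.0675 m, L = 0.2963 m, θ = 111°: √(L² − r² sin²θ) = 0.28952 m.
v = −0.0675·127.4·0.93358·[1 + 0.0675·-0.35837/0.28952] = -7.3601 m/s.
|v| = 7.3601 m/s.

7.36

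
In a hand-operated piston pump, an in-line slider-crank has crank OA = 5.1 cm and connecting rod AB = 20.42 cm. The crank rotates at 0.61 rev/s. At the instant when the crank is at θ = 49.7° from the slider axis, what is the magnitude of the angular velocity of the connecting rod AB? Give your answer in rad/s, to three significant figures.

0.631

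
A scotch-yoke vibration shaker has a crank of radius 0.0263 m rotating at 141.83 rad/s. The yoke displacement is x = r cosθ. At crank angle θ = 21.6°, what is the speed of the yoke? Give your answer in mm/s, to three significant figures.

1370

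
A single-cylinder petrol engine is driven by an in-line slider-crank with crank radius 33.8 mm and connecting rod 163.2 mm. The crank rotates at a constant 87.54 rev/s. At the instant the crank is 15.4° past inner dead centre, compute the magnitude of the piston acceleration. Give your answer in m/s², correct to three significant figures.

11700

ω = 2π·87.5 = 550 rad/s
x(θ) = r cosθ + √(L² − r² sin²θ); with ω constant, a = ω²·d²x/dθ².
d²x/dθ² = −r cosθ − r²(cos2θ)/√u − r⁴ sin²2θ/(4u^{3/2}),  u = L² − r² sin²θ = 0.0265537 m².
Substituting r = 0.0338 m, L = 0.1632 m, θ = 15.4°: d²x/dθ² = -0.038628 m.
a = ω²·d²x/dθ² = (550)²·(-0.038628) = -11686 m/s²;  |a| = 11686 m/s².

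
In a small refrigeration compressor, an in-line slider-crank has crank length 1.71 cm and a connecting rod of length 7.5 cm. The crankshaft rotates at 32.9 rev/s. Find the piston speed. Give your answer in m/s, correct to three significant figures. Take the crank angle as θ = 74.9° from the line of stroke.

3.62

ω = 2π·32.9 = 206.7 rad/s
For an in-line slider-crank, x = r cosθ + √(L² − r² sin²θ), so v = −rω sinθ·[1 + r cosθ/√(L² − r² sin²θ)].
With r = 0.0171 m, L = 0.075 m, θ = 74.9°: √(L² − r² sin²θ) = 0.07316 m.
v = −0.0171·206.7·0.96547·[1 + 0.0171·0.26050/0.07316] = -3.6206 m/s.
|v| = 3.6206 m/s.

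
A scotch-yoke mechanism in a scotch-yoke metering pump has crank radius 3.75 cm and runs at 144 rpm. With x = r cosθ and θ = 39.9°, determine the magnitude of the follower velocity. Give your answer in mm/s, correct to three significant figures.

363

ω = 15.08 rad/s (from 144 rpm).
x = r cosθ ⇒ ẋ = −rω sinθ.
|v| = rω|sinθ| = 0.0375·15.08·|sin 39.9°| = 0.36273 m/s = 362.73 mm/s.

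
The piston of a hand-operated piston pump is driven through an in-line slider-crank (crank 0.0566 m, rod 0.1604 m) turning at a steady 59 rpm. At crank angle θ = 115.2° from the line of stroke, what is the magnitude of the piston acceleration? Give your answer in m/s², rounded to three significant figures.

1.42

ω = 2π·59/60 = 6.178 rad/s
x(θ) = r cosθ + √(L² − r² sin²θ); with ω constant, a = ω²·d²x/dθ².
d²x/dθ² = −r cosθ − r²(cos2θ)/√u − r⁴ sin²2θ/(4u^{3/2}),  u = L² − r² sin²θ = 0.0231054 m².
Substituting r = 0.0566 m, L = 0.1604 m, θ = 115.2°: d²x/dθ² = +0.037099 m.
a = ω²·d²x/dθ² = (6.178)²·(+0.037099) = +1.4162 m/s²;  |a| = 1.4162 m/s².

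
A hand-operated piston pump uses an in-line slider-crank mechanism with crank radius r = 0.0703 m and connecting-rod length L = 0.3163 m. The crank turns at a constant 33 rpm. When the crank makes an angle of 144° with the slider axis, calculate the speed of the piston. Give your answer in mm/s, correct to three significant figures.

ω = 2π·33/60 = 3.456 rad/s
For an in-line slider-crank, x = r cosθ + √(L² − r² sin²θ), so v = −rω sinθ·[1 + r cosθ/√(L² − r² sin²θ)].
With r = 0.0703 m, L = 0.3163 m, θ = 144°: √(L² − r² sin²θ) = 0.31359 m.
v = −0.0703·3.456·0.58779·[1 + 0.0703·-0.80902/0.31359] = -0.1169 m/s.
|v| = 0.1169 m/s = 116.9 mm/s.

117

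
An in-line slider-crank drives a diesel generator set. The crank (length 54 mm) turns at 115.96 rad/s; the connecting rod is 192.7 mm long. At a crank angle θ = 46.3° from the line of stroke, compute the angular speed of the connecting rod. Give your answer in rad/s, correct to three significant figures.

22.9

ω = 116 rad/s
The rod makes angle φ with the slider axis where L sinφ = r sinθ; differentiating, L cosφ·φ̇ = r ω cosθ.
L cosφ = √(L² − r² sin²θ) = 0.1887 m.
|ω_rod| = r ω |cosθ| / √(L² − r² sin²θ) = 0.054·116·0.69088/0.1887 = 22.926 rad/s.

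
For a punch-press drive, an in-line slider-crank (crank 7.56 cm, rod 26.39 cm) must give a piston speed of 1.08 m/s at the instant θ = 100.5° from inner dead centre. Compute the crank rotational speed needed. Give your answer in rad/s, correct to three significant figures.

15.4

For an in-line slider-crank, |v_piston| = rω|sinθ|·[1 + r cosθ/√(L² − r² sin²θ)].
With r = 0.0756 m, L = 0.2639 m, θ = 100.5°: the bracketed kinematic factor |dx/dθ| = 0.07029 m.
ω = v/|dx/dθ| = 1.08/0.07029 = 15.365 rad/s.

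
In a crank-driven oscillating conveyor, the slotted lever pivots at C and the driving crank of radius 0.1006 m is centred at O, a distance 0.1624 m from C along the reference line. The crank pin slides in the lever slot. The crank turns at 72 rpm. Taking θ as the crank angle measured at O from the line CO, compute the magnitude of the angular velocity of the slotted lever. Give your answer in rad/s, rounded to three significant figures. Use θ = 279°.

2.30

ω = 7.54 rad/s (from 72 rpm).
Crank pin A relative to C: A = (d + r cosθ, r sinθ); lever angle φ = atan2(r sinθ, d + r cosθ).
Differentiating tanφ: φ̇ = rω(d cosθ + r)/(d² + r² + 2dr cosθ).
d² + r² + 2dr cosθ = |CA|² = 0.0416056 m²;  d cosθ + r = +0.126 m.
|ω_lever| = |0.1006·7.54·+0.126| / 0.0416056 = 2.2972 rad/s.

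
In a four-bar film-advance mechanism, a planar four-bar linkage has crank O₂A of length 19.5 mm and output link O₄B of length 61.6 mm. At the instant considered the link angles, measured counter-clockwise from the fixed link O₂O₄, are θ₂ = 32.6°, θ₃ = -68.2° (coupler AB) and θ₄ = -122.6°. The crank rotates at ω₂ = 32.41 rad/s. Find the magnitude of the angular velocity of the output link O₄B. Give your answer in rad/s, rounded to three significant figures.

ω₂ = 32.41 rad/s
Differentiating the loop-closure r₂e^{iθ₂}+r₃e^{iθ₃}=r₁+r₄e^{iθ₄} gives r₂ω₂e^{iθ₂}+r₃ω₃e^{iθ₃}=r₄ω₄e^{iθ₄}.
Eliminating the other unknown: ω₄ = r₂ω₂ sin(θ₂−θ₃) / [r₄ sin(θ₄−θ₃)].
Numerator sine = +0.98229; denominator sine = -0.81310.
Result = 0.0195·32.41·(+0.98229) / (0.0616·(-0.81310)) = -12.394 rad/s; magnitude 12.394 rad/s.

12.4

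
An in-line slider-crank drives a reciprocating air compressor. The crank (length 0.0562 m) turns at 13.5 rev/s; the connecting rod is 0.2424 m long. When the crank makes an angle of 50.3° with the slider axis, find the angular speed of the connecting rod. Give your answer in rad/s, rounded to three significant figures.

12.8

ω = 84.82 rad/s (converted from 13.5 rev/s).
The rod makes angle φ with the slider axis where L sinφ = r sinθ; differentiating, L cosφ·φ̇ = r ω cosθ.
L cosφ = √(L² − r² sin²θ) = 0.23851 m.
|ω_rod| = r ω |cosθ| / √(L² − r² sin²θ) = 0.0562·84.82·0.63877/0.23851 = 12.767 rad/s.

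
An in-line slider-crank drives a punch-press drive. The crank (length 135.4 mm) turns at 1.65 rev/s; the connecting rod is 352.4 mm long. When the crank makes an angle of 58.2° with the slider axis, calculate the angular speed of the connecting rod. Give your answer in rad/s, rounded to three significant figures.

2.22

ω = 10.37 rad/s (converted from 1.65 rev/s).
The rod makes angle φ with the slider axis where L sinφ = r sinθ; differentiating, L cosφ·φ̇ = r ω cosθ.
L cosφ = √(L² − r² sin²θ) = 0.33308 m.
|ω_rod| = r ω |cosθ| / √(L² − r² sin²θ) = 0.1354·10.37·0.52696/0.33308 = 2.2208 rad/s.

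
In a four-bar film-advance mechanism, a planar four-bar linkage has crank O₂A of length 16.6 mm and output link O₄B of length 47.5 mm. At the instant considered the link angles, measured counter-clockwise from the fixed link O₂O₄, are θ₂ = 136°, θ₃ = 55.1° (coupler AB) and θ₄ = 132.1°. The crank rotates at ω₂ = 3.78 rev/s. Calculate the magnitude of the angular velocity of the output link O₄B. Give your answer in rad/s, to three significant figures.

8.41

ω₂ = 23.75 rad/s (from 3.78 rev/s).
Differentiating the loop-closure r₂e^{iθ₂}+r₃e^{iθ₃}=r₁+r₄e^{iθ₄} gives r₂ω₂e^{iθ₂}+r₃ω₃e^{iθ₃}=r₄ω₄e^{iθ₄}.
Eliminating the other unknown: ω₄ = r₂ω₂ sin(θ₂−θ₃) / [r₄ sin(θ₄−θ₃)].
Numerator sine = +0.98741; denominator sine = +0.97437.
Result = 0.0166·23.75·(+0.98741) / (0.0475·(+0.97437)) = +8.4113 rad/s; magnitude 8.4113 rad/s.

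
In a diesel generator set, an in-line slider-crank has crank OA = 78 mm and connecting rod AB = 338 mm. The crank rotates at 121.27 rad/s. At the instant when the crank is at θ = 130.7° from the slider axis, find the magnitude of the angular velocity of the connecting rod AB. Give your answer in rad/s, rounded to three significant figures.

18.5

ω = 121.3 rad/s
The rod makes angle φ with the slider axis where L sinφ = r sinθ; differentiating, L cosφ·φ̇ = r ω cosθ.
L cosφ = √(L² − r² sin²θ) = 0.33279 m.
|ω_rod| = r ω |cosθ| / √(L² − r² sin²θ) = 0.078·121.3·0.65210/0.33279 = 18.535 rad/s.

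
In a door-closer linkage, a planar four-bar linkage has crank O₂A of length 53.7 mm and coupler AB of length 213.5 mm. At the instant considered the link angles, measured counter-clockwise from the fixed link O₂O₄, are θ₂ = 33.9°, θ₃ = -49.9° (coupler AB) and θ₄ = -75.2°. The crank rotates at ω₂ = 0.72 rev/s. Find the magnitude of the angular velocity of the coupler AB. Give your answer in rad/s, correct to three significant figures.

ω₂ = 4.524 rad/s (from 0.72 rev/s).
Differentiating the loop-closure r₂e^{iθ₂}+r₃e^{iθ₃}=r₁+r₄e^{iθ₄} gives r₂ω₂e^{iθ₂}+r₃ω₃e^{iθ₃}=r₄ω₄e^{iθ₄}.
Eliminating the other unknown: ω₃ = r₂ω₂ sin(θ₄−θ₂) / [r₃ sin(θ₃−θ₄)].
Numerator sine = -0.94495; denominator sine = +0.42736.
Result = 0.0537·4.524·(-0.94495) / (0.2135·(+0.42736)) = -2.516 rad/s; magnitude 2.516 rad/s.

2.52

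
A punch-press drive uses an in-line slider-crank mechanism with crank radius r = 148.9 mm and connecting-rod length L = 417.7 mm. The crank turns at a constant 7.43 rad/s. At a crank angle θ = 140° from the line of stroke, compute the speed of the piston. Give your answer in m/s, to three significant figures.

ω = 7.43 rad/s
For an in-line slider-crank, x = r cosθ + √(L² − r² sin²θ), so v = −rω sinθ·[1 + r cosθ/√(L² − r² sin²θ)].
With r = 0.1489 m, L = 0.4177 m, θ = 140°: √(L² − r² sin²θ) = 0.40659 m.
v = −0.1489·7.43·0.64279·[1 + 0.1489·-0.76604/0.40659] = -0.51163 m/s.
|v| = 0.51163 m/s.

0.512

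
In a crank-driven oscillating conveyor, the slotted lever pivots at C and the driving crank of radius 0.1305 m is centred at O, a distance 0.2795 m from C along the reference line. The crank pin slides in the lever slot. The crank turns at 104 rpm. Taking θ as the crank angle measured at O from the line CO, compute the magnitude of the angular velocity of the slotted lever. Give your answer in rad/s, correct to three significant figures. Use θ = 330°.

3.34

ω = 10.89 rad/s (from 104 rpm).
Crank pin A relative to C: A = (d + r cosθ, r sinθ); lever angle φ = atan2(r sinθ, d + r cosθ).
Differentiating tanφ: φ̇ = rω(d cosθ + r)/(d² + r² + 2dr cosθ).
d² + r² + 2dr cosθ = |CA|² = 0.158327 m²;  d cosθ + r = +0.37255 m.
|ω_lever| = |0.1305·10.89·+0.37255| / 0.158327 = 3.3443 rad/s.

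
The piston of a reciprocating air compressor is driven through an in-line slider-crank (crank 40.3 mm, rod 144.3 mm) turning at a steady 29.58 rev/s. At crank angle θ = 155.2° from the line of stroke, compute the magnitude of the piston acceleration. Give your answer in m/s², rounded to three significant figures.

1010

ω = 2π·29.6 = 185.9 rad/s
x(θ) = r cosθ + √(L² − r² sin²θ); with ω constant, a = ω²·d²x/dθ².
d²x/dθ² = −r cosθ − r²(cos2θ)/√u − r⁴ sin²2θ/(4u^{3/2}),  u = L² − r² sin²θ = 0.0205367 m².
Substituting r = 0.0403 m, L = 0.1443 m, θ = 155.2°: d²x/dθ² = +0.029108 m.
a = ω²·d²x/dθ² = (185.9)²·(+0.029108) = +1005.5 m/s²;  |a| = 1005.5 m/s².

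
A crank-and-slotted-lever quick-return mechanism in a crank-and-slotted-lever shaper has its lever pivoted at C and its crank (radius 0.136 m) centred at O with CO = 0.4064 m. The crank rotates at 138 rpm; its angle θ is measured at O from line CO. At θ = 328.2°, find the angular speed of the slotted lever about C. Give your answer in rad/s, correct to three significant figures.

3.41

ω = 14.45 rad/s (from 138 rpm).
Crank pin A relative to C: A = (d + r cosθ, r sinθ); lever angle φ = atan2(r sinθ, d + r cosθ).
Differentiating tanφ: φ̇ = rω(d cosθ + r)/(d² + r² + 2dr cosθ).
d² + r² + 2dr cosθ = |CA|² = 0.277605 m²;  d cosθ + r = +0.4814 m.
|ω_lever| = |0.136·14.45·+0.4814| / 0.277605 = 3.4082 rad/s.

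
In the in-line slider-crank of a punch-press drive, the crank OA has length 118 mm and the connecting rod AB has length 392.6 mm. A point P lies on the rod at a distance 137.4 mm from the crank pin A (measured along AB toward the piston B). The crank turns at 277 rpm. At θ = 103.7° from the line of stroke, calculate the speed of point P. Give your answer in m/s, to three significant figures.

ω = 29.01 rad/s.  Crank-pin speed |V_A| = rω = 3.4229 m/s, perpendicular to OA.
Rod angle: sinφ = −(r/L) sinθ ⇒ φ = -16.978°; ω_rod = −rω cosθ/√(L²−r²sin²θ) = +2.159 rad/s.
V_P = V_A + ω_rod × AP, with AP = 0.1374 m along the rod.
Components: V_Px = −rω sinθ − a·ω_rod·sinφ = -3.2389 m/s;  V_Py = rω cosθ + a·ω_rod·cosφ = -0.52695 m/s.
|V_P| = √(V_Px² + V_Py²) = 3.2815 m/s.

3.28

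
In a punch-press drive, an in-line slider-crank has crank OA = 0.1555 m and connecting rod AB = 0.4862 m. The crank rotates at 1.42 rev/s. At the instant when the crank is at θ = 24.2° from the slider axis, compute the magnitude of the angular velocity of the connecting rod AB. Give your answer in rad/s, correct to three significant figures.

2.63

ω = 8.922 rad/s (converted from 1.42 rev/s).
The rod makes angle φ with the slider axis where L sinφ = r sinθ; differentiating, L cosφ·φ̇ = r ω cosθ.
L cosφ = √(L² − r² sin²θ) = 0.482 m.
|ω_rod| = r ω |cosθ| / √(L² − r² sin²θ) = 0.1555·8.922·0.91212/0.482 = 2.6254 rad/s.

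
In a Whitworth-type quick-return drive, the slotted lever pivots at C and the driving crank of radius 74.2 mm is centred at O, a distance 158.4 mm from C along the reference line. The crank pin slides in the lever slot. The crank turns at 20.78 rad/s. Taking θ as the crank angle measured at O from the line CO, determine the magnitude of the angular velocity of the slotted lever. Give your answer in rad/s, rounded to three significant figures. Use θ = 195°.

15.4

ω = 20.78 rad/s
Crank pin A relative to C: A = (d + r cosθ, r sinθ); lever angle φ = atan2(r sinθ, d + r cosθ).
Differentiating tanφ: φ̇ = rω(d cosθ + r)/(d² + r² + 2dr cosθ).
d² + r² + 2dr cosθ = |CA|² = 0.00789061 m²;  d cosθ + r = -0.078803 m.
|ω_lever| = |0.0742·20.78·-0.078803| / 0.00789061 = 15.399 rad/s.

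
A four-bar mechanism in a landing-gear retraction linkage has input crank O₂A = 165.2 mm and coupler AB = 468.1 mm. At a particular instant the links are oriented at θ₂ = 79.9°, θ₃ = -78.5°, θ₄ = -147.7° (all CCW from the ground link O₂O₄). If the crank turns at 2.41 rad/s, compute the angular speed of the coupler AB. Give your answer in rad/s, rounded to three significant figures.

0.672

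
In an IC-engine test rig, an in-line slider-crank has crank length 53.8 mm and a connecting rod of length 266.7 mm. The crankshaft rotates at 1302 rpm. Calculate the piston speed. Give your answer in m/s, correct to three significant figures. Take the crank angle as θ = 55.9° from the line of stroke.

6.77

ω = 2π·1302/60 = 136.3 rad/s
For an in-line slider-crank, x = r cosθ + √(L² − r² sin²θ), so v = −rω sinθ·[1 + r cosθ/√(L² − r² sin²θ)].
With r = 0.0538 m, L = 0.2667 m, θ = 55.9°: √(L² − r² sin²θ) = 0.26295 m.
v = −0.0538·136.3·0.82806·[1 + 0.0538·0.56064/0.26295] = -6.7709 m/s.
|v| = 6.7709 m/s.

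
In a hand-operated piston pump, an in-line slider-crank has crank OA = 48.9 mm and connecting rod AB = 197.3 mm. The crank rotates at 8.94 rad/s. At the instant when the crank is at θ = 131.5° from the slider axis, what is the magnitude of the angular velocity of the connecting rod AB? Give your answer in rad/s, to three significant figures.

ω = 8.94 rad/s
The rod makes angle φ with the slider axis where L sinφ = r sinθ; differentiating, L cosφ·φ̇ = r ω cosθ.
L cosφ = √(L² − r² sin²θ) = 0.19387 m.
|ω_rod| = r ω |cosθ| / √(L² − r² sin²θ) = 0.0489·8.94·0.66262/0.19387 = 1.4942 rad/s.

1.49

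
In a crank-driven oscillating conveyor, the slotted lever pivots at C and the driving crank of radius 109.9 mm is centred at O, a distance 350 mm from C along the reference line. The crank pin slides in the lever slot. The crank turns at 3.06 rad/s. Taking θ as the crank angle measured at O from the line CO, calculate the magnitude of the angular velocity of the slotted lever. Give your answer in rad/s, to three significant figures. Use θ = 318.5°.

0.651

ω = 3.06 rad/s
Crank pin A relative to C: A = (d + r cosθ, r sinθ); lever angle φ = atan2(r sinθ, d + r cosθ).
Differentiating tanφ: φ̇ = rω(d cosθ + r)/(d² + r² + 2dr cosθ).
d² + r² + 2dr cosθ = |CA|² = 0.192195 m²;  d cosθ + r = +0.37203 m.
|ω_lever| = |0.1099·3.06·+0.37203| / 0.192195 = 0.65097 rad/s.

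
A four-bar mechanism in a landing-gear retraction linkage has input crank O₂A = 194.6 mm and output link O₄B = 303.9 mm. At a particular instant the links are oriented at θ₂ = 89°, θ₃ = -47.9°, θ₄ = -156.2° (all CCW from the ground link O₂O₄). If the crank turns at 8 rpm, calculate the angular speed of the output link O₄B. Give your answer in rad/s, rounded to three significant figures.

ω₂ = 0.8378 rad/s (from 8 rpm).
Differentiating the loop-closure r₂e^{iθ₂}+r₃e^{iθ₃}=r₁+r₄e^{iθ₄} gives r₂ω₂e^{iθ₂}+r₃ω₃e^{iθ₃}=r₄ω₄e^{iθ₄}.
Eliminating the other unknown: ω₄ = r₂ω₂ sin(θ₂−θ₃) / [r₄ sin(θ₄−θ₃)].
Numerator sine = +0.68327; denominator sine = -0.94943.
Result = 0.1946·0.8378·(+0.68327) / (0.3039·(-0.94943)) = -0.38607 rad/s; magnitude 0.38607 rad/s.

0.386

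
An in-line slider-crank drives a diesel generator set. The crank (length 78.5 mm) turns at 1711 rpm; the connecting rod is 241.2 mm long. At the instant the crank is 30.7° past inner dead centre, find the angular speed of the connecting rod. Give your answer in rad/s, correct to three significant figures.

ω = 179.2 rad/s (converted from 1711 rpm).
The rod makes angle φ with the slider axis where L sinφ = r sinθ; differentiating, L cosφ·φ̇ = r ω cosθ.
L cosφ = √(L² − r² sin²θ) = 0.23785 m.
|ω_rod| = r ω |cosθ| / √(L² − r² sin²θ) = 0.0785·179.2·0.85985/0.23785 = 50.848 rad/s.

50.8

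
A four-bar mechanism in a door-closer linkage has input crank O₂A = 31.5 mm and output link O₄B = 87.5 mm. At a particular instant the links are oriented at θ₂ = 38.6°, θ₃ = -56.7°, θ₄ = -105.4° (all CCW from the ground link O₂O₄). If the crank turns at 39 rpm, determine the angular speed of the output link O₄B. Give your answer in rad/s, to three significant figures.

1.95

ω₂ = 4.084 rad/s (from 39 rpm).
Differentiating the loop-closure r₂e^{iθ₂}+r₃e^{iθ₃}=r₁+r₄e^{iθ₄} gives r₂ω₂e^{iθ₂}+r₃ω₃e^{iθ₃}=r₄ω₄e^{iθ₄}.
Eliminating the other unknown: ω₄ = r₂ω₂ sin(θ₂−θ₃) / [r₄ sin(θ₄−θ₃)].
Numerator sine = +0.99572; denominator sine = -0.75126.
Result = 0.0315·4.084·(+0.99572) / (0.0875·(-0.75126)) = -1.9487 rad/s; magnitude 1.9487 rad/s.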